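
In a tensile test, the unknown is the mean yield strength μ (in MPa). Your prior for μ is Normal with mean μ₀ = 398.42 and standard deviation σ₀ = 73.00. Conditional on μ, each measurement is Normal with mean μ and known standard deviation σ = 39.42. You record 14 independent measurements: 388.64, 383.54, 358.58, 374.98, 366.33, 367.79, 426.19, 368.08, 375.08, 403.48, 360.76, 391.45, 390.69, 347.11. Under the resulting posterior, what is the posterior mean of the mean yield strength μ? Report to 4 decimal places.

379.1653

For Normal data with known variance σ², a Normal(μ₀, σ₀²) prior on μ is conjugate. Posterior precision = 1/σ₀² + n/σ²; posterior mean is the precision-weighted average of μ₀ and x̄.
Σxᵢ = 388.64 + 383.54 + 358.58 + 374.98 + 366.33 + 367.79 + 426.19 + 368.08 + 375.08 + 403.48 + 360.76 + 391.45 + 390.69 + 347.11 = 5302.7, so n·x̄ = 5302.7.
σ₀² = 73.00² = 5329, σ² = 39.42² = 1553.9364; σ² + n·σ₀² = 1553.9364 + 14·5329 = 76159.9364.
Posterior mean = (μ₀/σ₀² + n·x̄/σ²)/(1/σ₀² + n/σ²) = (σ²·μ₀ + σ₀²·n·x̄)/(σ² + n·σ₀²) = (1553.9364·398.42 + 5329·5302.7)/76159.9364 = 28877207.640488/76159.9364 = 379.1653.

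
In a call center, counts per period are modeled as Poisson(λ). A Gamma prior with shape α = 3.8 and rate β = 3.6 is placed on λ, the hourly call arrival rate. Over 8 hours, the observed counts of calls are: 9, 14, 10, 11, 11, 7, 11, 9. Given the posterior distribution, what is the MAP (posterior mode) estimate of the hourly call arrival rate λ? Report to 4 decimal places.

With a Gamma(shape α, rate β) prior, the Poisson likelihood is conjugate: the posterior is Gamma(α + ΣXᵢ, β + n).
Sum of counts S = 82 over n = 8 hours.
Posterior: Gamma(α+S, β+n) = Gamma(3.8+82, 3.6+8) = Gamma(85.8, 11.6).
Mode of Gamma(α,β) for α≥1 is (α−1)/β = 84.8/11.6 = 7.3103.

7.3103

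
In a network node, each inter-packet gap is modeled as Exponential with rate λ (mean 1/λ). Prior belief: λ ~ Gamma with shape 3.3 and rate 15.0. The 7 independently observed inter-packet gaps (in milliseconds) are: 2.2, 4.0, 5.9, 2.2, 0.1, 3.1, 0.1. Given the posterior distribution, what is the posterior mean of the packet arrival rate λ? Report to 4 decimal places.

0.3160

With a Gamma(shape α, rate β) prior on the exponential rate λ, the posterior after n observations with total T = Σxᵢ is Gamma(α+n, β+T).
Sum of observations T = 17.6 milliseconds; n = 7.
Posterior: Gamma(3.3+7, 15.0+17.6) = Gamma(10.3, 32.6).
Posterior mean of λ = α/β = 10.3/32.6 = 0.3160.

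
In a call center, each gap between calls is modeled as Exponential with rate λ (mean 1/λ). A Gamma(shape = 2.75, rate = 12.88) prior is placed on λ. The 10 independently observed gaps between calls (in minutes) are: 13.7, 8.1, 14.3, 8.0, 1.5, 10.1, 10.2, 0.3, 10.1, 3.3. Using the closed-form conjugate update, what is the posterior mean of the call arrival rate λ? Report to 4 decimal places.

0.1379

With a Gamma(shape α, rate β) prior on the exponential rate λ, the posterior after n observations with total T = Σxᵢ is Gamma(α+n, β+T).
Sum of observations T = 79.6 minutes; n = 10.
Posterior: Gamma(2.75+10, 12.88+79.6) = Gamma(12.75, 92.48).
Posterior mean of λ = α/β = 12.75/92.48 = 0.1379.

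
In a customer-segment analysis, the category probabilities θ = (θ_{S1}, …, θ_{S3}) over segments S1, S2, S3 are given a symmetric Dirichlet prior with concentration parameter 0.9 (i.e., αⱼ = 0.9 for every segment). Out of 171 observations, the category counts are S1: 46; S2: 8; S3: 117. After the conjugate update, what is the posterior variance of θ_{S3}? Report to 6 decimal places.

0.001248

The Dirichlet prior is conjugate to the Multinomial likelihood: each posterior αⱼ = prior αⱼ + observed count nⱼ.
Posterior concentration: (46.9, 8.9, 117.9), total = 173.7.
Var[θ_j] = α_j(Σα−α_j)/((Σα)²(Σα+1)) = 117.9·55.8/(173.7²·174.7) = 0.001248.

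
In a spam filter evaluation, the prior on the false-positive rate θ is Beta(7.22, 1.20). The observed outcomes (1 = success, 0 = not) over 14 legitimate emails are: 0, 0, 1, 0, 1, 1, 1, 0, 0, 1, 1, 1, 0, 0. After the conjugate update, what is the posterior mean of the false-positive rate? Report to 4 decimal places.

0.6343

The Beta prior is conjugate to a Binomial/Bernoulli likelihood; the update adds successes to α and failures to β.
Posterior: Beta(α+k, β+n−k) = Beta(7.22+7, 1.20+7) = Beta(14.22, 8.20).
Posterior mean = α/(α+β) = 14.22/22.42 = 0.6343.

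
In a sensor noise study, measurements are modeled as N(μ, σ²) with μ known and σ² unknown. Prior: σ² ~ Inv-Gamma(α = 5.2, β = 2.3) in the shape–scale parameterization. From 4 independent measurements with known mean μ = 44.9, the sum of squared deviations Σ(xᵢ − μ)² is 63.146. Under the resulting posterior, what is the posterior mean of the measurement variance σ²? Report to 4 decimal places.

With known mean μ and an Inverse-Gamma(α, β) prior on σ², the Normal likelihood is conjugate: posterior is Inv-Gamma(α + n/2, β + Σ(xᵢ−μ)²/2).
Posterior: Inv-Gamma(5.2 + 4/2, 2.3 + 63.146/2) = Inv-Gamma(7.20, 33.8730).
E[σ²|data] = β/(α−1) = 33.8730/6.20 = 5.4634.

5.4634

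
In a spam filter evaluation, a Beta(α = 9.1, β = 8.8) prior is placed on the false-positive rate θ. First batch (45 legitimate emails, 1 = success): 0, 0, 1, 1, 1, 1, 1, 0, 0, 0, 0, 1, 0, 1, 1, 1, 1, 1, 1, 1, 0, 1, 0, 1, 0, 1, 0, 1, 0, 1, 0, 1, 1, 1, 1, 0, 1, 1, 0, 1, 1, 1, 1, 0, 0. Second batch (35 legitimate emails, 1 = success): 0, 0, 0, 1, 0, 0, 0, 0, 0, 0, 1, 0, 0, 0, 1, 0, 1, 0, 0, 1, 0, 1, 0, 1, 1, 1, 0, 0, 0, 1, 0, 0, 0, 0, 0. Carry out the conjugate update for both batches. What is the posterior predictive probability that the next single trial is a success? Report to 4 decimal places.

The Beta prior is conjugate to a Binomial/Bernoulli likelihood; the update adds successes to α and failures to β.
After batch 1: Beta(9.1+28, 8.8+17) = Beta(37.1, 25.8).
After batch 2: Beta(37.1+10, 25.8+25) = Beta(47.1, 50.8).
For a single future Bernoulli trial, P(success | data) = α/(α+β) = 0.4811.

0.4811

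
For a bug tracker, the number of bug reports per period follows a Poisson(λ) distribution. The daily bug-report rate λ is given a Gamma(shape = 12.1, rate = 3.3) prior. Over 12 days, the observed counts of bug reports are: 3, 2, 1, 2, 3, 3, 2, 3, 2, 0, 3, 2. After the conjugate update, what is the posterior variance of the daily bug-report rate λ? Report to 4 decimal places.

0.1628

With a Gamma(shape α, rate β) prior, the Poisson likelihood is conjugate: the posterior is Gamma(α + ΣXᵢ, β + n).
Sum of counts S = 26 over n = 12 days.
Posterior: Gamma(α+S, β+n) = Gamma(12.1+26, 3.3+12) = Gamma(38.1, 15.3).
Var = α/β² = 38.1/15.3² = 0.1628.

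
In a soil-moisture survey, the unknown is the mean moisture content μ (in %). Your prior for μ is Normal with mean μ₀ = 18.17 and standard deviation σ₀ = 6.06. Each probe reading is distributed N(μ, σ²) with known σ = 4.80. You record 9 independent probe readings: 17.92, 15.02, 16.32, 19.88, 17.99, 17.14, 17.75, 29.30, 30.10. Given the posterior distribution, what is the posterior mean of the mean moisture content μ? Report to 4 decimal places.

For Normal data with known variance σ², a Normal(μ₀, σ₀²) prior on μ is conjugate. Posterior precision = 1/σ₀² + n/σ²; posterior mean is the precision-weighted average of μ₀ and x̄.
Σxᵢ = 17.92 + 15.02 + 16.32 + 19.88 + 17.99 + 17.14 + 17.75 + 29.30 + 30.10 = 181.42, so n·x̄ = 181.42.
σ₀² = 6.06² = 36.7236, σ² = 4.80² = 23.04; σ² + n·σ₀² = 23.04 + 9·36.7236 = 353.5524.
Posterior mean = (μ₀/σ₀² + n·x̄/σ²)/(1/σ₀² + n/σ²) = (σ²·μ₀ + σ₀²·n·x̄)/(σ² + n·σ₀²) = (23.04·18.17 + 36.7236·181.42)/353.5524 = 7081.032312/353.5524 = 20.0282.

20.0282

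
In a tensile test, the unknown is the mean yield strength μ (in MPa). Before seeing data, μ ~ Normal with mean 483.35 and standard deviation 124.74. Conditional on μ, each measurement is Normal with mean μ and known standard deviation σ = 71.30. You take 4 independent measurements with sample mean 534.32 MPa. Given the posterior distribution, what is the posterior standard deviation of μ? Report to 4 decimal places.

34.2776

For Normal data with known variance σ², a Normal(μ₀, σ₀²) prior on μ is conjugate. Posterior precision = 1/σ₀² + n/σ²; posterior mean is the precision-weighted average of μ₀ and x̄.
σ₀² = 124.74² = 15560.0676, σ² = 71.30² = 5083.69; σ² + n·σ₀² = 5083.69 + 4·15560.0676 = 67323.9604.
Posterior precision = 1/σ₀² + n/σ² = 1/15560.0676 + 4/5083.69 = (σ² + n·σ₀²)/(σ₀²σ²) = 67323.9604/(15560.0676·5083.69); posterior variance σₙ² = σ₀²σ²/(σ² + n·σ₀²) = 15560.0676·5083.69/67323.9604 = 1174.954052.
Posterior SD = √σₙ² = √(15560.0676·5083.69/67323.9604) = 34.2776.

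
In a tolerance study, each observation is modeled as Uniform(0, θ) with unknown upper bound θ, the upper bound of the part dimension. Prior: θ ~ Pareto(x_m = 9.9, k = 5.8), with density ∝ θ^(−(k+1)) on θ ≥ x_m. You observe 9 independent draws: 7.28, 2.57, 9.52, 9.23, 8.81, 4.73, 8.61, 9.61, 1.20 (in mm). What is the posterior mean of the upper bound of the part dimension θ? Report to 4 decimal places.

A Pareto(scale x_m, shape k) prior on the upper bound θ of Uniform(0, θ) is conjugate: posterior is Pareto(max(x_m, max xᵢ), k + n).
Sample maximum = 9.61; prior scale x_m = 9.9 → posterior scale = max = 9.90.
Posterior shape = 5.8 + 9 = 14.8.
E[θ|data] = k·x_m/(k−1) = 14.8·9.90/13.8 = 10.6174.

10.6174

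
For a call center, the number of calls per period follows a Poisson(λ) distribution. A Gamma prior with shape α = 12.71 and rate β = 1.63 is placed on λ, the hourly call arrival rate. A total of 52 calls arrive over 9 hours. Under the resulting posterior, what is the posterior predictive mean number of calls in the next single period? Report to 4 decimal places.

6.0875

With a Gamma(shape α, rate β) prior, the Poisson likelihood is conjugate: the posterior is Gamma(α + ΣXᵢ, β + n).
Posterior: Gamma(α+S, β+n) = Gamma(12.71+52, 1.63+9) = Gamma(64.71, 10.63).
The predictive distribution for one future period is NegBinom with mean α/β = 6.0875.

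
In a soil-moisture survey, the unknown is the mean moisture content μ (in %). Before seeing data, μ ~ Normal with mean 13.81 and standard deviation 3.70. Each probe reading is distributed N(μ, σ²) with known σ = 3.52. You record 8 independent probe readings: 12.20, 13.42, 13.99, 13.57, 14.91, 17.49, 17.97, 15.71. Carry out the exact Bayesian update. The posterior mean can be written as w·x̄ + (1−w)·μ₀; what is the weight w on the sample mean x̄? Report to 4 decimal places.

For Normal data with known variance σ², a Normal(μ₀, σ₀²) prior on μ is conjugate. Posterior precision = 1/σ₀² + n/σ²; posterior mean is the precision-weighted average of μ₀ and x̄.
σ₀² = 3.70² = 13.69, σ² = 3.52² = 12.3904. Prior precision 1/σ₀² = 1/13.69; data precision n/σ² = 8/12.3904.
w = (n/σ²)/(1/σ₀² + n/σ²) = n·σ₀²/(σ² + n·σ₀²) = 8·13.69/(12.3904 + 8·13.69) = 109.52/121.9104 = 0.8984.

0.8984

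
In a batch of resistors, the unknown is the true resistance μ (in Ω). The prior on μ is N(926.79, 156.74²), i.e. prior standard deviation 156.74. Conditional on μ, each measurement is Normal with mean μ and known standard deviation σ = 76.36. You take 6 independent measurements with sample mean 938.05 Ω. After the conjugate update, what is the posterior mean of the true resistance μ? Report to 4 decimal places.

937.6215

For Normal data with known variance σ², a Normal(μ₀, σ₀²) prior on μ is conjugate. Posterior precision = 1/σ₀² + n/σ²; posterior mean is the precision-weighted average of μ₀ and x̄.
n·x̄ = 6·938.05 = 5628.3.
σ₀² = 156.74² = 24567.4276, σ² = 76.36² = 5830.8496; σ² + n·σ₀² = 5830.8496 + 6·24567.4276 = 153235.4152.
Posterior mean = (μ₀/σ₀² + n·x̄/σ²)/(1/σ₀² + n/σ²) = (σ²·μ₀ + σ₀²·n·x̄)/(σ² + n·σ₀²) = (5830.8496·926.79 + 24567.4276·5628.3)/153235.4152 = 143676825.861864/153235.4152 = 937.6215.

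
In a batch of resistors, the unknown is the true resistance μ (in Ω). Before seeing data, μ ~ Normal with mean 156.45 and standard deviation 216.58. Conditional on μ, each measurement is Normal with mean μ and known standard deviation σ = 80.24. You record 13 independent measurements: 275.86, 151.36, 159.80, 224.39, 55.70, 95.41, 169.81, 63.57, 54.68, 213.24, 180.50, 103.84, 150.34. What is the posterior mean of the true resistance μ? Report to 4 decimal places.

146.1472

For Normal data with known variance σ², a Normal(μ₀, σ₀²) prior on μ is conjugate. Posterior precision = 1/σ₀² + n/σ²; posterior mean is the precision-weighted average of μ₀ and x̄.
Σxᵢ = 275.86 + 151.36 + 159.80 + 224.39 + 55.70 + 95.41 + 169.81 + 63.57 + 54.68 + 213.24 + 180.50 + 103.84 + 150.34 = 1898.5, so n·x̄ = 1898.5.
σ₀² = 216.58² = 46906.8964, σ² = 80.24² = 6438.4576; σ² + n·σ₀² = 6438.4576 + 13·46906.8964 = 616228.1108.
Posterior mean = (μ₀/σ₀² + n·x̄/σ²)/(1/σ₀² + n/σ²) = (σ²·μ₀ + σ₀²·n·x̄)/(σ² + n·σ₀²) = (6438.4576·156.45 + 46906.8964·1898.5)/616228.1108 = 90060039.50692/616228.1108 = 146.1472.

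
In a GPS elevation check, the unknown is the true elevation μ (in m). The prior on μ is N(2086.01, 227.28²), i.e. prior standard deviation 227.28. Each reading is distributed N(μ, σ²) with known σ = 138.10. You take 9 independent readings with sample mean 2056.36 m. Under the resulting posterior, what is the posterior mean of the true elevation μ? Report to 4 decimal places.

2057.5284

For Normal data with known variance σ², a Normal(μ₀, σ₀²) prior on μ is conjugate. Posterior precision = 1/σ₀² + n/σ²; posterior mean is the precision-weighted average of μ₀ and x̄.
n·x̄ = 9·2056.36 = 18507.24.
σ₀² = 227.28² = 51656.1984, σ² = 138.10² = 19071.61; σ² + n·σ₀² = 19071.61 + 9·51656.1984 = 483977.3956.
Posterior mean = (μ₀/σ₀² + n·x̄/σ²)/(1/σ₀² + n/σ²) = (σ²·μ₀ + σ₀²·n·x̄)/(σ² + n·σ₀²) = (19071.61·2086.01 + 51656.1984·18507.24)/483977.3956 = 995797230.452516/483977.3956 = 2057.5284.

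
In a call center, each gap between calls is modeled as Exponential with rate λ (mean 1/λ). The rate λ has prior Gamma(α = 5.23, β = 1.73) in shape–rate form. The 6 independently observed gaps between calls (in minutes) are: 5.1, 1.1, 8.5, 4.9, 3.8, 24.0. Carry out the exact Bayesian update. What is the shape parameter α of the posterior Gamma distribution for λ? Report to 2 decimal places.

11.23

With a Gamma(shape α, rate β) prior on the exponential rate λ, the posterior after n observations with total T = Σxᵢ is Gamma(α+n, β+T).
Sum of observations T = 47.4 minutes; n = 6.
Posterior: Gamma(5.23+6, 1.73+47.4) = Gamma(11.23, 49.13).
Posterior α = 11.23.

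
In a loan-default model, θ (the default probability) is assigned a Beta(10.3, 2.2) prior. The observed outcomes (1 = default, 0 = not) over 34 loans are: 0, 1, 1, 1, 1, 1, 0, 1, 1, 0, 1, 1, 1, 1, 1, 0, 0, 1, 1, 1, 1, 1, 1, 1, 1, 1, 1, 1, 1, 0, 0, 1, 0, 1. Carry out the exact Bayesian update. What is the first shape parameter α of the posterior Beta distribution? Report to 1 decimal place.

The Beta prior is conjugate to a Binomial/Bernoulli likelihood; the update adds successes to α and failures to β.
Posterior: Beta(α+k, β+n−k) = Beta(10.3+26, 2.2+8) = Beta(36.3, 10.2).
Posterior α = 36.3.

36.3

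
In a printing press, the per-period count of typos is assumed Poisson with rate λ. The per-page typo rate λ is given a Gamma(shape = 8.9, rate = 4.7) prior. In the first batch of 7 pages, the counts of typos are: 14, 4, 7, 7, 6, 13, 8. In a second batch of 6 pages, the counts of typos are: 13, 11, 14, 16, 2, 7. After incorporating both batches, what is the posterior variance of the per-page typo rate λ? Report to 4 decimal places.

0.4178

With a Gamma(shape α, rate β) prior, the Poisson likelihood is conjugate: the posterior is Gamma(α + ΣXᵢ, β + n).
Batch 1: sum of counts S = 59 over n = 7 pages.
After batch 1: Gamma(α+S, β+n) = Gamma(8.9+59, 4.7+7) = Gamma(67.9, 11.7).
Batch 2: sum of counts S = 63 over n = 6 pages.
After batch 2: Gamma(α+S, β+n) = Gamma(67.9+63, 11.7+6) = Gamma(130.9, 17.7).
Var = α/β² = 130.9/17.7² = 0.4178.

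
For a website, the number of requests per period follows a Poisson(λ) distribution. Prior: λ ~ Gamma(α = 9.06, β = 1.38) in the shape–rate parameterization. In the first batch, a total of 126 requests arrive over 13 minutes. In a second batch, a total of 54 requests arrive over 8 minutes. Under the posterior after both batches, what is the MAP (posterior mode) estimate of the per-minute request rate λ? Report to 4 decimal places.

8.4030

With a Gamma(shape α, rate β) prior, the Poisson likelihood is conjugate: the posterior is Gamma(α + ΣXᵢ, β + n).
After batch 1: Gamma(α+S, β+n) = Gamma(9.06+126, 1.38+13) = Gamma(135.06, 14.38).
After batch 2: Gamma(α+S, β+n) = Gamma(135.06+54, 14.38+8) = Gamma(189.06, 22.38).
Mode of Gamma(α,β) for α≥1 is (α−1)/β = 188.06/22.38 = 8.4030.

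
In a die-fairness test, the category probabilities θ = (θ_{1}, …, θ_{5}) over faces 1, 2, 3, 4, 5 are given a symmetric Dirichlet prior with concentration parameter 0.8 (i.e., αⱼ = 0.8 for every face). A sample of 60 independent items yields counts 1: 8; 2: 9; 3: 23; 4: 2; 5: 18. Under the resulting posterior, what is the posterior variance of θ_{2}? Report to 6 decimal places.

The Dirichlet prior is conjugate to the Multinomial likelihood: each posterior αⱼ = prior αⱼ + observed count nⱼ.
Posterior concentration: (8.8, 9.8, 23.8, 2.8, 18.8), total = 64.0.
Var[θ_j] = α_j(Σα−α_j)/((Σα)²(Σα+1)) = 9.8·54.2/(64.0²·65.0) = 0.001995.

0.001995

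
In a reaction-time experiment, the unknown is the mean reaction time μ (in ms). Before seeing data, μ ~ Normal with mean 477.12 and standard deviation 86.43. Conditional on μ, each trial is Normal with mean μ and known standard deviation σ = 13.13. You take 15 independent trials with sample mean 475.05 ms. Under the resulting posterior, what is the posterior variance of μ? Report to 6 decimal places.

11.475471

For Normal data with known variance σ², a Normal(μ₀, σ₀²) prior on μ is conjugate. Posterior precision = 1/σ₀² + n/σ²; posterior mean is the precision-weighted average of μ₀ and x̄.
σ₀² = 86.43² = 7470.1449, σ² = 13.13² = 172.3969; σ² + n·σ₀² = 172.3969 + 15·7470.1449 = 112224.5704.
Posterior precision = 1/σ₀² + n/σ² = 1/7470.1449 + 15/172.3969 = (σ² + n·σ₀²)/(σ₀²σ²) = 112224.5704/(7470.1449·172.3969); posterior variance σₙ² = σ₀²σ²/(σ² + n·σ₀²) = 7470.1449·172.3969/112224.5704 = 11.475471.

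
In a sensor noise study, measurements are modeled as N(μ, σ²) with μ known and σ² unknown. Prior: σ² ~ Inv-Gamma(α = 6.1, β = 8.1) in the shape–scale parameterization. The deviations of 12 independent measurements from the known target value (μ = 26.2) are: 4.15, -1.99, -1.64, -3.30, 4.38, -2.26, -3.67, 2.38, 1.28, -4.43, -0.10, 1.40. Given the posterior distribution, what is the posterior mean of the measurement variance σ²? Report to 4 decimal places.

5.2982

With known mean μ and an Inverse-Gamma(α, β) prior on σ², the Normal likelihood is conjugate: posterior is Inv-Gamma(α + n/2, β + Σ(xᵢ−μ)²/2).
Σ(xᵢ−μ)² = (4.15)² + (-1.99)² + (-1.64)² + (-3.30)² + (4.38)² + (-2.26)² + (-3.67)² + (2.38)² + (1.28)² + (-4.43)² + (-0.10)² + (1.40)² = 101.4208.
Posterior: Inv-Gamma(6.1 + 12/2, 8.1 + 101.4208/2) = Inv-Gamma(12.10, 58.81040).
E[σ²|data] = β/(α−1) = 58.81040/11.10 = 5.2982.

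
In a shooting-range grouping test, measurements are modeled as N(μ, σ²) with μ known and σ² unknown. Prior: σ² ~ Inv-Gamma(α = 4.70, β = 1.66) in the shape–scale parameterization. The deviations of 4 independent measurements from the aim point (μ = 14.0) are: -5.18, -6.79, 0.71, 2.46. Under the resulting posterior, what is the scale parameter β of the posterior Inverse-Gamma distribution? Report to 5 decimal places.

With known mean μ and an Inverse-Gamma(α, β) prior on σ², the Normal likelihood is conjugate: posterior is Inv-Gamma(α + n/2, β + Σ(xᵢ−μ)²/2).
Σ(xᵢ−μ)² = (-5.18)² + (-6.79)² + (0.71)² + (2.46)² = 79.4922.
Posterior: Inv-Gamma(4.70 + 4/2, 1.66 + 79.4922/2) = Inv-Gamma(6.70, 41.40610).
Posterior β = 41.40610.

41.40610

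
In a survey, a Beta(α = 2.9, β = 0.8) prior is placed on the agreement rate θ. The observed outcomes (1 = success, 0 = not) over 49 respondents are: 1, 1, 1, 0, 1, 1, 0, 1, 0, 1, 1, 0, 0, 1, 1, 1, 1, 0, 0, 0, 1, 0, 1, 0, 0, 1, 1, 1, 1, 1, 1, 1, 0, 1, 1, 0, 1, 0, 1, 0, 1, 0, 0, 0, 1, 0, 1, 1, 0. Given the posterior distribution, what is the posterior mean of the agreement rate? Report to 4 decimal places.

The Beta prior is conjugate to a Binomial/Bernoulli likelihood; the update adds successes to α and failures to β.
Posterior: Beta(α+k, β+n−k) = Beta(2.9+29, 0.8+20) = Beta(31.9, 20.8).
Posterior mean = α/(α+β) = 31.9/52.7 = 0.6053.

0.6053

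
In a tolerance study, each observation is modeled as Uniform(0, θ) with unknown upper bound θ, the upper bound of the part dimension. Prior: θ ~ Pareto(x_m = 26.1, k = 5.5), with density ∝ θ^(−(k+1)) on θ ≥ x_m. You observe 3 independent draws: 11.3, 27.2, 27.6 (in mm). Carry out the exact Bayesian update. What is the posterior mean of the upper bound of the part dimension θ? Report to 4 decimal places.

31.2800

A Pareto(scale x_m, shape k) prior on the upper bound θ of Uniform(0, θ) is conjugate: posterior is Pareto(max(x_m, max xᵢ), k + n).
Sample maximum = 27.6; prior scale x_m = 26.1 → posterior scale = max = 27.6.
Posterior shape = 5.5 + 3 = 8.5.
E[θ|data] = k·x_m/(k−1) = 8.5·27.6/7.5 = 31.2800.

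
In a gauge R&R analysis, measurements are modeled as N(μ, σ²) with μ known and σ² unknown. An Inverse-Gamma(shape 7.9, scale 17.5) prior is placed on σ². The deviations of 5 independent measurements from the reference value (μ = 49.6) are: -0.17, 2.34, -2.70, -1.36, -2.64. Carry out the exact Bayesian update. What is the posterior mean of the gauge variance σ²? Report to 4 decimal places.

3.0114

With known mean μ and an Inverse-Gamma(α, β) prior on σ², the Normal likelihood is conjugate: posterior is Inv-Gamma(α + n/2, β + Σ(xᵢ−μ)²/2).
Σ(xᵢ−μ)² = (-0.17)² + (2.34)² + (-2.70)² + (-1.36)² + (-2.64)² = 21.6137.
Posterior: Inv-Gamma(7.9 + 5/2, 17.5 + 21.6137/2) = Inv-Gamma(10.40, 28.30685).
E[σ²|data] = β/(α−1) = 28.30685/9.40 = 3.0114.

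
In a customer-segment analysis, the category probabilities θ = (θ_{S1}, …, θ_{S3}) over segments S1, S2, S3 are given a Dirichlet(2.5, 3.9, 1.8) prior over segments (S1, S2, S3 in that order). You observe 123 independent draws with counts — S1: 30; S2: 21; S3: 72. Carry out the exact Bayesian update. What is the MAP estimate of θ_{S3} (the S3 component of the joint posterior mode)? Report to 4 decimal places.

The Dirichlet prior is conjugate to the Multinomial likelihood: each posterior αⱼ = prior αⱼ + observed count nⱼ.
Posterior concentration: (32.5, 24.9, 73.8), total = 131.2.
Joint mode component: (α_{S3}−1)/(Σα−K) = 72.8/128.2 = 0.5679.

0.5679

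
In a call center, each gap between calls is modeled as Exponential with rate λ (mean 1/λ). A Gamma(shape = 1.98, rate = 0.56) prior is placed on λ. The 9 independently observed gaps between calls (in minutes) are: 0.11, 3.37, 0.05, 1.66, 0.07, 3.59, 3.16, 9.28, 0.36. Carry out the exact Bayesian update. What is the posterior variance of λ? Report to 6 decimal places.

With a Gamma(shape α, rate β) prior on the exponential rate λ, the posterior after n observations with total T = Σxᵢ is Gamma(α+n, β+T).
Sum of observations T = 21.65 minutes; n = 9.
Posterior: Gamma(1.98+9, 0.56+21.65) = Gamma(10.98, 22.21).
Var = α/β² = 0.022259.

0.022259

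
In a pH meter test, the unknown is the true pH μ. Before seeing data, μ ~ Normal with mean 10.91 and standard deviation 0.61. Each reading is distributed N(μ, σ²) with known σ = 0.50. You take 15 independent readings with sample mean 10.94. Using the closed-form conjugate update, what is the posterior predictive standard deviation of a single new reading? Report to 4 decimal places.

For Normal data with known variance σ², a Normal(μ₀, σ₀²) prior on μ is conjugate. Posterior precision = 1/σ₀² + n/σ²; posterior mean is the precision-weighted average of μ₀ and x̄.
σ₀² = 0.61² = 0.3721, σ² = 0.50² = 0.25; σ² + n·σ₀² = 0.25 + 15·0.3721 = 5.8315.
Posterior precision = 1/σ₀² + n/σ² = 1/0.3721 + 15/0.25 = (σ² + n·σ₀²)/(σ₀²σ²) = 5.8315/(0.3721·0.25); posterior variance σₙ² = σ₀²σ²/(σ² + n·σ₀²) = 0.3721·0.25/5.8315 = 0.015952.
Predictive variance for one new observation = σₙ² + σ² = 0.3721·0.25/5.8315 + 0.25 = σ²·(σ₀² + 5.8315)/5.8315 = 0.25·6.2036/5.8315 = 0.265952; SD = √(0.25·6.2036/5.8315) = 0.5157.

0.5157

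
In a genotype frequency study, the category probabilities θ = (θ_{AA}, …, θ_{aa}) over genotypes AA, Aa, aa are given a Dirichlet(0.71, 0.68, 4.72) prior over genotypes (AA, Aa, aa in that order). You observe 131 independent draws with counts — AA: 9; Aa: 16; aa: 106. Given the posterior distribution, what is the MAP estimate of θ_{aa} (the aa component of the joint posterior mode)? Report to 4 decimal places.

The Dirichlet prior is conjugate to the Multinomial likelihood: each posterior αⱼ = prior αⱼ + observed count nⱼ.
Posterior concentration: (9.71, 16.68, 110.72), total = 137.11.
Joint mode component: (α_{aa}−1)/(Σα−K) = 109.72/134.11 = 0.8181.

0.8181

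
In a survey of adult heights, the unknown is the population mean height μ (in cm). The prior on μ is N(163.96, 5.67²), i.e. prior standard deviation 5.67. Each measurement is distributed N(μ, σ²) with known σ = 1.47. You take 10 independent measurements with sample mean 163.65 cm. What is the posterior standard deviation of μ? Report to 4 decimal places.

For Normal data with known variance σ², a Normal(μ₀, σ₀²) prior on μ is conjugate. Posterior precision = 1/σ₀² + n/σ²; posterior mean is the precision-weighted average of μ₀ and x̄.
σ₀² = 5.67² = 32.1489, σ² = 1.47² = 2.1609; σ² + n·σ₀² = 2.1609 + 10·32.1489 = 323.6499.
Posterior precision = 1/σ₀² + n/σ² = 1/32.1489 + 10/2.1609 = (σ² + n·σ₀²)/(σ₀²σ²) = 323.6499/(32.1489·2.1609); posterior variance σₙ² = σ₀²σ²/(σ² + n·σ₀²) = 32.1489·2.1609/323.6499 = 0.214647.
Posterior SD = √σₙ² = √(32.1489·2.1609/323.6499) = 0.4633.

0.4633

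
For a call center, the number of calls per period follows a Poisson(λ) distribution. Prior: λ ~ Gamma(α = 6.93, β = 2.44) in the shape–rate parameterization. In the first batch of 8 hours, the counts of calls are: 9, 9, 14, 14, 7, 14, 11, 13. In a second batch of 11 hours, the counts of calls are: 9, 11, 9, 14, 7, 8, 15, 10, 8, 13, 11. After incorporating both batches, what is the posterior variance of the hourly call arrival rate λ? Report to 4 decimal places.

0.4632

With a Gamma(shape α, rate β) prior, the Poisson likelihood is conjugate: the posterior is Gamma(α + ΣXᵢ, β + n).
Batch 1: sum of counts S = 91 over n = 8 hours.
After batch 1: Gamma(α+S, β+n) = Gamma(6.93+91, 2.44+8) = Gamma(97.93, 10.44).
Batch 2: sum of counts S = 115 over n = 11 hours.
After batch 2: Gamma(α+S, β+n) = Gamma(97.93+115, 10.44+11) = Gamma(212.93, 21.44).
Var = α/β² = 212.93/21.44² = 0.4632.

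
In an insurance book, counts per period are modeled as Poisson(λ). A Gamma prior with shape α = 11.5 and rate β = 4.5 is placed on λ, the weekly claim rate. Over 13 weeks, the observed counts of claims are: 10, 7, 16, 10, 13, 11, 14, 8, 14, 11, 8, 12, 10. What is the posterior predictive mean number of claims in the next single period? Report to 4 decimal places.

8.8857

With a Gamma(shape α, rate β) prior, the Poisson likelihood is conjugate: the posterior is Gamma(α + ΣXᵢ, β + n).
Sum of counts S = 144 over n = 13 weeks.
Posterior: Gamma(α+S, β+n) = Gamma(11.5+144, 4.5+13) = Gamma(155.5, 17.5).
The predictive distribution for one future period is NegBinom with mean α/β = 8.8857.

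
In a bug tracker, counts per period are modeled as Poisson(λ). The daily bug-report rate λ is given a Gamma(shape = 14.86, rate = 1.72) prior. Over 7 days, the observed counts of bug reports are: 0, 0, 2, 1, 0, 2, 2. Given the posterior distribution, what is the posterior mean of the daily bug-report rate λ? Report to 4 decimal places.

2.5069

With a Gamma(shape α, rate β) prior, the Poisson likelihood is conjugate: the posterior is Gamma(α + ΣXᵢ, β + n).
Sum of counts S = 7 over n = 7 days.
Posterior: Gamma(α+S, β+n) = Gamma(14.86+7, 1.72+7) = Gamma(21.86, 8.72).
Posterior mean = α/β = 21.86/8.72 = 2.5069.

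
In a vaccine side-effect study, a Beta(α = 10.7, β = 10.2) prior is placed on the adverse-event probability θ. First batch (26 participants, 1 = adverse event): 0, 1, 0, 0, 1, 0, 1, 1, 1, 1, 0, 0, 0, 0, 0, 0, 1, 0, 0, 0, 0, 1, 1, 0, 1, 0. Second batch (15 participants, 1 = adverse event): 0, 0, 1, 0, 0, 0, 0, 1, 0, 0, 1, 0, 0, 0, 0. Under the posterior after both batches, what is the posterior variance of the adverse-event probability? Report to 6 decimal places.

The Beta prior is conjugate to a Binomial/Bernoulli likelihood; the update adds successes to α and failures to β.
After batch 1: Beta(10.7+10, 10.2+16) = Beta(20.7, 26.2).
After batch 2: Beta(20.7+3, 26.2+12) = Beta(23.7, 38.2).
Var = αβ/((α+β)²(α+β+1)) = 23.7·38.2/(61.9²·62.9) = 0.003756.

0.003756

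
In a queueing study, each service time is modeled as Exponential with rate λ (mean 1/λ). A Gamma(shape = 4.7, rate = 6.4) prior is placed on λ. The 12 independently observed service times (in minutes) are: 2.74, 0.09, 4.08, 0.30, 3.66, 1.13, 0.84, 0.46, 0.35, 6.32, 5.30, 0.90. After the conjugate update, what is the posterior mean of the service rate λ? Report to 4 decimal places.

With a Gamma(shape α, rate β) prior on the exponential rate λ, the posterior after n observations with total T = Σxᵢ is Gamma(α+n, β+T).
Sum of observations T = 26.17 minutes; n = 12.
Posterior: Gamma(4.7+12, 6.4+26.17) = Gamma(16.7, 32.57).
Posterior mean of λ = α/β = 16.7/32.57 = 0.5127.

0.5127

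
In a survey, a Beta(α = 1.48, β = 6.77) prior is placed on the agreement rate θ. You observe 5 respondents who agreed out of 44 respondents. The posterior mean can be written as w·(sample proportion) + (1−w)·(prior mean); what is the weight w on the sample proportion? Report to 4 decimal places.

The Beta prior is conjugate to a Binomial/Bernoulli likelihood; the update adds successes to α and failures to β.
Posterior mean = (α₀+k)/(α₀+β₀+n) = [n/(α₀+β₀+n)]·(k/n) + [(α₀+β₀)/(α₀+β₀+n)]·α₀/(α₀+β₀), so only n and the prior enter the weight.
The weight on the data is w = n/(α₀+β₀+n) = 44/(1.48+6.77+44) = 44/52.25 = 0.8421.

0.8421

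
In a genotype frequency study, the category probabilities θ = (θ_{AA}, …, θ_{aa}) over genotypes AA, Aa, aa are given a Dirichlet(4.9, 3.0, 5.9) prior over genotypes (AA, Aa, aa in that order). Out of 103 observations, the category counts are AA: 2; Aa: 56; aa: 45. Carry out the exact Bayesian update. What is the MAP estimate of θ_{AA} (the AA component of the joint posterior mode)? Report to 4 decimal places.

The Dirichlet prior is conjugate to the Multinomial likelihood: each posterior αⱼ = prior αⱼ + observed count nⱼ.
Posterior concentration: (6.9, 59.0, 50.9), total = 116.8.
Joint mode component: (α_{AA}−1)/(Σα−K) = 5.9/113.8 = 0.0518.

0.0518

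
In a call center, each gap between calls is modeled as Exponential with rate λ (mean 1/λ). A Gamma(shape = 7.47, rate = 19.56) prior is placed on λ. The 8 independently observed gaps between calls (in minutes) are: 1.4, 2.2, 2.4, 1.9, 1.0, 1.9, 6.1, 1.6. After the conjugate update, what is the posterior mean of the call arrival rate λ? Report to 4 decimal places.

With a Gamma(shape α, rate β) prior on the exponential rate λ, the posterior after n observations with total T = Σxᵢ is Gamma(α+n, β+T).
Sum of observations T = 18.5 minutes; n = 8.
Posterior: Gamma(7.47+8, 19.56+18.5) = Gamma(15.47, 38.06).
Posterior mean of λ = α/β = 15.47/38.06 = 0.4065.

0.4065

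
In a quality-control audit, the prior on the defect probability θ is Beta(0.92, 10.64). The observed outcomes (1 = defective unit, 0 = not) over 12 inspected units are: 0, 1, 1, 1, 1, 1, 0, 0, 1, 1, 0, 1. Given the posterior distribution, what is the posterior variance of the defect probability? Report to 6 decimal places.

0.009579

The Beta prior is conjugate to a Binomial/Bernoulli likelihood; the update adds successes to α and failures to β.
Posterior: Beta(α+k, β+n−k) = Beta(0.92+8, 10.64+4) = Beta(8.92, 14.64).
Var = αβ/((α+β)²(α+β+1)) = 8.92·14.64/(23.56²·24.56) = 0.009579.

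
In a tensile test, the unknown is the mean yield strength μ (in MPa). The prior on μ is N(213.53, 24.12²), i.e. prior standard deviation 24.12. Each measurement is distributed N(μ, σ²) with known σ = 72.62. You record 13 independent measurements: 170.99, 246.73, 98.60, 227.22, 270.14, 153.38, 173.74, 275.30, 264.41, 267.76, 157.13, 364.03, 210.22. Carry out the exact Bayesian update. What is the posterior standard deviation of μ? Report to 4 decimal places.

For Normal data with known variance σ², a Normal(μ₀, σ₀²) prior on μ is conjugate. Posterior precision = 1/σ₀² + n/σ²; posterior mean is the precision-weighted average of μ₀ and x̄.
σ₀² = 24.12² = 581.7744, σ² = 72.62² = 5273.6644; σ² + n·σ₀² = 5273.6644 + 13·581.7744 = 12836.7316.
Posterior precision = 1/σ₀² + n/σ² = 1/581.7744 + 13/5273.6644 = (σ² + n·σ₀²)/(σ₀²σ²) = 12836.7316/(581.7744·5273.6644); posterior variance σₙ² = σ₀²σ²/(σ² + n·σ₀²) = 581.7744·5273.6644/12836.7316 = 239.008109.
Posterior SD = √σₙ² = √(581.7744·5273.6644/12836.7316) = 15.4599.

15.4599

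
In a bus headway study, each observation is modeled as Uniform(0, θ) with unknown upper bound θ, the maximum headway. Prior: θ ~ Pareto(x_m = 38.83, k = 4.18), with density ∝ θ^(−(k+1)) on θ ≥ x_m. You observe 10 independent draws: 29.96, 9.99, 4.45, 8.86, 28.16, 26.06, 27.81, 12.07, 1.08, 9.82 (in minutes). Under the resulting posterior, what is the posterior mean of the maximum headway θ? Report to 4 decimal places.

41.7761

A Pareto(scale x_m, shape k) prior on the upper bound θ of Uniform(0, θ) is conjugate: posterior is Pareto(max(x_m, max xᵢ), k + n).
Sample maximum = 29.96; prior scale x_m = 38.83 → posterior scale = max = 38.83.
Posterior shape = 4.18 + 10 = 14.18.
E[θ|data] = k·x_m/(k−1) = 14.18·38.83/13.18 = 41.7761.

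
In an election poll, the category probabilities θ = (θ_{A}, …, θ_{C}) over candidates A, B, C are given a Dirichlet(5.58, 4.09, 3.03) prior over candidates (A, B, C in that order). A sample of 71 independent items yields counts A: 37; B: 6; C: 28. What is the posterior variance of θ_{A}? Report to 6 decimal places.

0.002951

The Dirichlet prior is conjugate to the Multinomial likelihood: each posterior αⱼ = prior αⱼ + observed count nⱼ.
Posterior concentration: (42.58, 10.09, 31.03), total = 83.70.
Var[θ_j] = α_j(Σα−α_j)/((Σα)²(Σα+1)) = 42.58·41.12/(83.70²·84.70) = 0.002951.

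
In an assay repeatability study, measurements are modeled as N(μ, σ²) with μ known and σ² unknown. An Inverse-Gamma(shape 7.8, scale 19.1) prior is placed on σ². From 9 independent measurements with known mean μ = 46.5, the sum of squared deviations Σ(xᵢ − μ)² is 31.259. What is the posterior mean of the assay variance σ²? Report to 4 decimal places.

With known mean μ and an Inverse-Gamma(α, β) prior on σ², the Normal likelihood is conjugate: posterior is Inv-Gamma(α + n/2, β + Σ(xᵢ−μ)²/2).
Posterior: Inv-Gamma(7.8 + 9/2, 19.1 + 31.259/2) = Inv-Gamma(12.30, 34.7295).
E[σ²|data] = β/(α−1) = 34.7295/11.30 = 3.0734.

3.0734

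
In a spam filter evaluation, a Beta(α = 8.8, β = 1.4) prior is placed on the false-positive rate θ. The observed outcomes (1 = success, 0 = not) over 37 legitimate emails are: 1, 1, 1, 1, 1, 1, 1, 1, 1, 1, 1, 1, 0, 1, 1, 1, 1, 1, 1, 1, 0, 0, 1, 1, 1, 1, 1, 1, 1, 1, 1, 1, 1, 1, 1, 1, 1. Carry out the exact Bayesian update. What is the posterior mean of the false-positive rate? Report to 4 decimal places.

The Beta prior is conjugate to a Binomial/Bernoulli likelihood; the update adds successes to α and failures to β.
Posterior: Beta(α+k, β+n−k) = Beta(8.8+34, 1.4+3) = Beta(42.8, 4.4).
Posterior mean = α/(α+β) = 42.8/47.2 = 0.9068.

0.9068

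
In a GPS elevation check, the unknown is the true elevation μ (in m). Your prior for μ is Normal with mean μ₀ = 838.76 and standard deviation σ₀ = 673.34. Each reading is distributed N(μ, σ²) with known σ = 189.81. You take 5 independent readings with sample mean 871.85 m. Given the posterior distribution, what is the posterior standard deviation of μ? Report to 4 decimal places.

84.2190

For Normal data with known variance σ², a Normal(μ₀, σ₀²) prior on μ is conjugate. Posterior precision = 1/σ₀² + n/σ²; posterior mean is the precision-weighted average of μ₀ and x̄.
σ₀² = 673.34² = 453386.7556, σ² = 189.81² = 36027.8361; σ² + n·σ₀² = 36027.8361 + 5·453386.7556 = 2302961.6141.
Posterior precision = 1/σ₀² + n/σ² = 1/453386.7556 + 5/36027.8361 = (σ² + n·σ₀²)/(σ₀²σ²) = 2302961.6141/(453386.7556·36027.8361); posterior variance σₙ² = σ₀²σ²/(σ² + n·σ₀²) = 453386.7556·36027.8361/2302961.6141 = 7092.842373.
Posterior SD = √σₙ² = √(453386.7556·36027.8361/2302961.6141) = 84.2190.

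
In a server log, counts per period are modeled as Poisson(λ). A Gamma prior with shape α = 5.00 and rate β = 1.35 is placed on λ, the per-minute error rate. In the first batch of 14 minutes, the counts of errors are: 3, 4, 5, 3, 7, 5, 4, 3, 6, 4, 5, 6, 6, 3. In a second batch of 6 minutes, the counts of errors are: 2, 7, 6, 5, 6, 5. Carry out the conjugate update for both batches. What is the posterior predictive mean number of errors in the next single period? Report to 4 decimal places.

With a Gamma(shape α, rate β) prior, the Poisson likelihood is conjugate: the posterior is Gamma(α + ΣXᵢ, β + n).
Batch 1: sum of counts S = 64 over n = 14 minutes.
After batch 1: Gamma(α+S, β+n) = Gamma(5.00+64, 1.35+14) = Gamma(69.00, 15.35).
Batch 2: sum of counts S = 31 over n = 6 minutes.
After batch 2: Gamma(α+S, β+n) = Gamma(69.00+31, 15.35+6) = Gamma(100.00, 21.35).
The predictive distribution for one future period is NegBinom with mean α/β = 4.6838.

4.6838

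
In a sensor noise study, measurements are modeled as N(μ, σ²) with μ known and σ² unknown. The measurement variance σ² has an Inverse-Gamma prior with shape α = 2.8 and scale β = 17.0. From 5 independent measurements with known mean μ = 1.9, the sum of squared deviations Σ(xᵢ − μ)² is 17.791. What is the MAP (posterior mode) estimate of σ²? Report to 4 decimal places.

4.1104

With known mean μ and an Inverse-Gamma(α, β) prior on σ², the Normal likelihood is conjugate: posterior is Inv-Gamma(α + n/2, β + Σ(xᵢ−μ)²/2).
Posterior: Inv-Gamma(2.8 + 5/2, 17.0 + 17.791/2) = Inv-Gamma(5.30, 25.8955).
Mode = β/(α+1) = 25.8955/6.30 = 4.1104.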